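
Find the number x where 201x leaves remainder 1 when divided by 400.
201

gcd(201, 400) = 1, so the inverse exists.
Extended Euclidean algorithm on (400, 201):
400 = 1 × 201 + 199  ⟹  199 = (1)·400 + (-1)·201
201 = 1 × 199 + 2  ⟹  2 = (-1)·400 + (2)·201
199 = 99 × 2 + 1  ⟹  1 = (100)·400 + (-199)·201
So (-199)·201 ≡ 1 (mod 400), i.e. 201^(-1) ≡ -199 ≡ 201 (mod 400).
Check: 201 × 201 = 40401 ≡ 1 (mod 400)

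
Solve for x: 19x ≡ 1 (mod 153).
145

gcd(19, 153) = 1, so the inverse exists.
Extended Euclidean algorithm on (153, 19):
153 = 8 × 19 + 1  ⟹  1 = (1)·153 + (-8)·19
So (-8)·19 ≡ 1 (mod 153), i.e. 19^(-1) ≡ -8 ≡ 145 (mod 153).
Check: 19 × 145 = 2755 ≡ 1 (mod 153)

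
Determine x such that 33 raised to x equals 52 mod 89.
11

Baby-step giant-step with step n = ⌈√89⌉ = 10.
Baby steps 33^j mod 89 (j:value) for j=0..9: 0:1, 1:33, 2:21, 3:70, 4:85, 5:46, 6:5, 7:76, 8:16, 9:83.
Giant-step multiplier: 33^(-10) ≡ 33^(88-10) = 33^78 ≡ 40 (mod 89).
Giant steps γ_i = 52·40^i mod 89: γ_0=52, γ_1=33 (in table at j=1).
x = i·n + j = 1·10 + 1 = 11.
Check: 33^11 ≡ 52 (mod 89).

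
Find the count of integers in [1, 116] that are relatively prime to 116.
56

116 = 2^2 × 29
φ(n) = n × ∏(1 - 1/p) for each prime p dividing n
φ(116) = 116 × (1 - 1/2) × (1 - 1/29) = 56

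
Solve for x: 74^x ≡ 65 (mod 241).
175

Baby-step giant-step with step n = ⌈√241⌉ = 16.
Baby steps 74^j mod 241 (j:value) for j=0..15: 0:1, 1:74, 2:174, 3:103, 4:151, 5:88, 6:5, 7:129, 8:147, 9:33, 10:32, 11:199, 12:25, 13:163, 14:12, 15:165.
Giant-step multiplier: 74^(-16) ≡ 74^(240-16) = 74^224 ≡ 119 (mod 241).
Giant steps γ_i = 65·119^i mod 241: γ_0=65, γ_1=23, γ_2=86, γ_3=112, γ_4=73, γ_5=11, γ_6=104, γ_7=85, γ_8=234, γ_9=131, γ_10=165 (in table at j=15).
x = i·n + j = 10·16 + 15 = 175.
Check: 74^175 ≡ 65 (mod 241).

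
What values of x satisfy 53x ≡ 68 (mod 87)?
x ≡ 85 (mod 87)

gcd(53, 87) = 1, which divides 68, so solutions exist.
Find 53^(-1) mod 87 by the extended Euclidean algorithm:
87 = 1 × 53 + 34  ⟹  34 = (1)·87 + (-1)·53
53 = 1 × 34 + 19  ⟹  19 = (-1)·87 + (2)·53
34 = 1 × 19 + 15  ⟹  15 = (2)·87 + (-3)·53
19 = 1 × 15 + 4  ⟹  4 = (-3)·87 + (5)·53
15 = 3 × 4 + 3  ⟹  3 = (11)·87 + (-18)·53
4 = 1 × 3 + 1  ⟹  1 = (-14)·87 + (23)·53
So (23)·53 ≡ 1 (mod 87), i.e. 53^(-1) ≡ 23 (mod 87).
x ≡ 23 × 68 = 1564 ≡ 85 (mod 87).
Check: 53 × 85 = 4505 ≡ 68 (mod 87).
Unique solution: x ≡ 85 (mod 87)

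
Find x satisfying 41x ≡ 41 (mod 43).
x ≡ 1 (mod 43)

gcd(41, 43) = 1, which divides 41, so solutions exist.
Find 41^(-1) mod 43 by the extended Euclidean algorithm:
43 = 1 × 41 + 2  ⟹  2 = (1)·43 + (-1)·41
41 = 20 × 2 + 1  ⟹  1 = (-20)·43 + (21)·41
So (21)·41 ≡ 1 (mod 43), i.e. 41^(-1) ≡ 21 (mod 43).
x ≡ 21 × 41 = 861 ≡ 1 (mod 43).
Check: 41 × 1 = 41 ≡ 41 (mod 43).
Unique solution: x ≡ 1 (mod 43)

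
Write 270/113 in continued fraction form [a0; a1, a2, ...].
[2; 2, 1, 1, 3, 6]

Euclidean algorithm steps:
270 = 2 × 113 + 44
113 = 2 × 44 + 25
44 = 1 × 25 + 19
25 = 1 × 19 + 6
19 = 3 × 6 + 1
6 = 6 × 1 + 0
Continued fraction: [2; 2, 1, 1, 3, 6]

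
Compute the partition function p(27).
3010

p(n) counts ways to write n as a sum of positive integers (order ignored).
Euler's pentagonal recurrence: p(k) = p(k-1) + p(k-2) - p(k-5) - p(k-7) + p(k-12) + p(k-15) - ... (offsets j(3j∓1)/2, signs ++--, p(0)=1, p(<0)=0).
DP table for k = 0..26: p(0)=1, p(1)=1, p(2)=2, p(3)=3, p(4)=5, p(5)=7, p(6)=11, p(7)=15, p(8)=22, p(9)=30, p(10)=42, p(11)=56, p(12)=77, p(13)=101, p(14)=135, p(15)=176, p(16)=231, p(17)=297, p(18)=385, p(19)=490, p(20)=627, p(21)=792, p(22)=1002, p(23)=1255, p(24)=1575, p(25)=1958, p(26)=2436.
Final step: p(27) = p(26) + p(25) - p(22) - p(20) + p(15) + p(12) - p(5) - p(1)
= 2436 + 1958 - 1002 - 627 + 176 + 77 - 7 - 1
= 3010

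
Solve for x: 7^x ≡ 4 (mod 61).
38

Baby-step giant-step with step n = ⌈√61⌉ = 8.
Baby steps 7^j mod 61 (j:value) for j=0..7: 0:1, 1:7, 2:49, 3:38, 4:22, 5:32, 6:41, 7:43.
Giant-step multiplier: 7^(-8) ≡ 7^(60-8) = 7^52 ≡ 15 (mod 61).
Giant steps γ_i = 4·15^i mod 61: γ_0=4, γ_1=60, γ_2=46, γ_3=19, γ_4=41 (in table at j=6).
x = i·n + j = 4·8 + 6 = 38.
Check: 7^38 ≡ 4 (mod 61).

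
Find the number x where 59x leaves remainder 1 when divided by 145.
59

gcd(59, 145) = 1, so the inverse exists.
Extended Euclidean algorithm on (145, 59):
145 = 2 × 59 + 27  ⟹  27 = (1)·145 + (-2)·59
59 = 2 × 27 + 5  ⟹  5 = (-2)·145 + (5)·59
27 = 5 × 5 + 2  ⟹  2 = (11)·145 + (-27)·59
5 = 2 × 2 + 1  ⟹  1 = (-24)·145 + (59)·59
So (59)·59 ≡ 1 (mod 145), i.e. 59^(-1) ≡ 59 (mod 145).
Check: 59 × 59 = 3481 ≡ 1 (mod 145)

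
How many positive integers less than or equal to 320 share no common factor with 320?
128

320 = 2^6 × 5
φ(n) = n × ∏(1 - 1/p) for each prime p dividing n
φ(320) = 320 × (1 - 1/2) × (1 - 1/5) = 128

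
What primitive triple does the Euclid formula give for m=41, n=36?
(385, 2952, 2977)

Euclid's formula: a = m² - n², b = 2mn, c = m² + n²
m = 41, n = 36
a = 41² - 36² = 1681 - 1296 = 385
b = 2 × 41 × 36 = 2952
c = 41² + 36² = 1681 + 1296 = 2977
Verification: 385² + 2952² = 148225 + 8714304 = 8862529 = 2977² ✓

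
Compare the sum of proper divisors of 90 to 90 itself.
abundant

Proper divisors of 90: sum = 1 + 2 + 3 + 5 + 6 + 9 + 10 + 15 + 18 + 30 + 45 = 144
Since 144 > 90, 90 is abundant.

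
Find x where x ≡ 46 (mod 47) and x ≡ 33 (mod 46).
1597

Using Chinese Remainder Theorem:
M = 47 × 46 = 2162
M1 = 46, M2 = 47
y1 = 46^(-1) mod 47 = 46
y2 = 47^(-1) mod 46 = 1
x = (46×46×46 + 33×47×1) mod 2162 = 1597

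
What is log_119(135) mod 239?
146

Baby-step giant-step with step n = ⌈√239⌉ = 16.
Baby steps 119^j mod 239 (j:value) for j=0..15: 0:1, 1:119, 2:60, 3:209, 4:15, 5:112, 6:183, 7:28, 8:225, 9:7, 10:116, 11:181, 12:29, 13:105, 14:67, 15:86.
Giant-step multiplier: 119^(-16) ≡ 119^(238-16) = 119^222 ≡ 50 (mod 239).
Giant steps γ_i = 135·50^i mod 239: γ_0=135, γ_1=58, γ_2=32, γ_3=166, γ_4=174, γ_5=96, γ_6=20, γ_7=44, γ_8=49, γ_9=60 (in table at j=2).
x = i·n + j = 9·16 + 2 = 146.
Check: 119^146 ≡ 135 (mod 239).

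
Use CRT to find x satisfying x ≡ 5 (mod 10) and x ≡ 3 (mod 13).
55

Using Chinese Remainder Theorem:
M = 10 × 13 = 130
M1 = 13, M2 = 10
y1 = 13^(-1) mod 10 = 7
y2 = 10^(-1) mod 13 = 4
x = (5×13×7 + 3×10×4) mod 130 = 55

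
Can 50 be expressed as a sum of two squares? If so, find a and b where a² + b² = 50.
1² + 7² (a=1, b=7)

Factorization: 50 = 2 × 5^2
By Fermat: n is sum of two squares iff every prime p ≡ 3 (mod 4) appears to even power.
All primes ≡ 3 (mod 4) appear to even power.
Search a = 0, 1, 2, … for 50 - a² a perfect square: first hit at a = 1: 50 - 1 = 49 = 7².
50 = 1² + 7² = 1 + 49 ✓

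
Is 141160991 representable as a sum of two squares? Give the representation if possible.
Not possible

Factorization: 141160991 = 41 × 151^3
By Fermat: n is sum of two squares iff every prime p ≡ 3 (mod 4) appears to even power.
Prime(s) ≡ 3 (mod 4) with odd exponent: [(151, 3)]
Therefore 141160991 cannot be expressed as a² + b².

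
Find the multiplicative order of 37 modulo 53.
26

53 is prime, so ord(37) divides φ(53) = 52.
Divisors of 52: 1, 2, 4, 13, 26, 52.
Repeated squaring: 37^1 ≡ 37, 37^2 ≡ 44, 37^4 ≡ 28, 37^8 ≡ 42, 37^16 ≡ 15, 37^32 ≡ 13 (mod 53).
Test 37^d mod 53 for each divisor d in increasing order:
37^1 ≡ 37
37^2 ≡ 44
37^4 ≡ 28
37^13 = 37^8·37^4·37^1 ≡ 52
37^26 = 37^16·37^8·37^2 ≡ 1  ← first divisor giving 1
The order is 26.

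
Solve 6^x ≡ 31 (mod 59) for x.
51

Baby-step giant-step with step n = ⌈√59⌉ = 8.
Baby steps 6^j mod 59 (j:value) for j=0..7: 0:1, 1:6, 2:36, 3:39, 4:57, 5:47, 6:46, 7:40.
Giant-step multiplier: 6^(-8) ≡ 6^(58-8) = 6^50 ≡ 15 (mod 59).
Giant steps γ_i = 31·15^i mod 59: γ_0=31, γ_1=52, γ_2=13, γ_3=18, γ_4=34, γ_5=38, γ_6=39 (in table at j=3).
x = i·n + j = 6·8 + 3 = 51.
Check: 6^51 ≡ 31 (mod 59).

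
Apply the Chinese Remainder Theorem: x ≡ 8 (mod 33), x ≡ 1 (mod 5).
41

Using Chinese Remainder Theorem:
M = 33 × 5 = 165
M1 = 5, M2 = 33
y1 = 5^(-1) mod 33 = 20
y2 = 33^(-1) mod 5 = 2
x = (8×5×20 + 1×33×2) mod 165 = 41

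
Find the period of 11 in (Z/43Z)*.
7

43 is prime, so ord(11) divides φ(43) = 42.
Divisors of 42: 1, 2, 3, 6, 7, 14, 21, 42.
Repeated squaring: 11^1 ≡ 11, 11^2 ≡ 35, 11^4 ≡ 21, 11^8 ≡ 11, 11^16 ≡ 35, 11^32 ≡ 21 (mod 43).
Test 11^d mod 43 for each divisor d in increasing order:
11^1 ≡ 11
11^2 ≡ 35
11^3 = 11^2·11^1 ≡ 41
11^6 = 11^4·11^2 ≡ 4
11^7 = 11^4·11^2·11^1 ≡ 1  ← first divisor giving 1
The order is 7.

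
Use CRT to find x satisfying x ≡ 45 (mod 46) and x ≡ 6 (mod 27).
735

Using Chinese Remainder Theorem:
M = 46 × 27 = 1242
M1 = 27, M2 = 46
y1 = 27^(-1) mod 46 = 29
y2 = 46^(-1) mod 27 = 10
x = (45×27×29 + 6×46×10) mod 1242 = 735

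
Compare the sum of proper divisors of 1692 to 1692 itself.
abundant

Proper divisors of 1692: sum = 1 + 2 + 3 + 4 + 6 + 9 + 12 + 18 + ... + 282 + 423 + 564 + 846 (17 divisors) = 2676
Since 2676 > 1692, 1692 is abundant.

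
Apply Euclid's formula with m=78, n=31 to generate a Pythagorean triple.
(5123, 4836, 7045)

Euclid's formula: a = m² - n², b = 2mn, c = m² + n²
m = 78, n = 31
a = 78² - 31² = 6084 - 961 = 5123
b = 2 × 78 × 31 = 4836
c = 78² + 31² = 6084 + 961 = 7045
Verification: 5123² + 4836² = 26245129 + 23386896 = 49632025 = 7045² ✓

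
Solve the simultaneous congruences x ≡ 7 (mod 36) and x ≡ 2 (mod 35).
1087

Using Chinese Remainder Theorem:
M = 36 × 35 = 1260
M1 = 35, M2 = 36
y1 = 35^(-1) mod 36 = 35
y2 = 36^(-1) mod 35 = 1
x = (7×35×35 + 2×36×1) mod 1260 = 1087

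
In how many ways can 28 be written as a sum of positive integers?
3718

p(n) counts ways to write n as a sum of positive integers (order ignored).
Euler's pentagonal recurrence: p(k) = p(k-1) + p(k-2) - p(k-5) - p(k-7) + p(k-12) + p(k-15) - ... (offsets j(3j∓1)/2, signs ++--, p(0)=1, p(<0)=0).
DP table for k = 0..27: p(0)=1, p(1)=1, p(2)=2, p(3)=3, p(4)=5, p(5)=7, p(6)=11, p(7)=15, p(8)=22, p(9)=30, p(10)=42, p(11)=56, p(12)=77, p(13)=101, p(14)=135, p(15)=176, p(16)=231, p(17)=297, p(18)=385, p(19)=490, p(20)=627, p(21)=792, p(22)=1002, p(23)=1255, p(24)=1575, p(25)=1958, p(26)=2436, p(27)=3010.
Final step: p(28) = p(27) + p(26) - p(23) - p(21) + p(16) + p(13) - p(6) - p(2)
= 3010 + 2436 - 1255 - 792 + 231 + 101 - 11 - 2
= 3718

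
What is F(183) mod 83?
29

Matrix identity: Q^n = [[F_(n+1), F_n], [F_n, F_(n-1)]] with Q = [[1,1],[1,0]].
n = 183 = 10110111₂. Square-and-multiply, entries mod 83:
Q^1 = [[1,1],[1,0]]
Q^2 = (Q^1)² = [[2,1],[1,1]]
Q^5 = (Q^2)²·Q = [[8,5],[5,3]]
Q^11 = (Q^5)²·Q = [[61,6],[6,55]]
Q^22 = (Q^11)² = [[22,32],[32,73]]
Q^45 = (Q^22)²·Q = [[66,14],[14,52]]
Q^91 = (Q^45)²·Q = [[62,70],[70,75]]
Q^183 = (Q^91)²·Q = [[74,29],[29,45]]
F_183 mod 83 = Q^183[0][1] = 29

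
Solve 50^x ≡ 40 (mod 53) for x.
6

Baby-step giant-step with step n = ⌈√53⌉ = 8.
Baby steps 50^j mod 53 (j:value) for j=0..7: 0:1, 1:50, 2:9, 3:26, 4:28, 5:22, 6:40, 7:39.
h = 40 is already in the table at j=6, so x = 6.
Check: 50^6 ≡ 40 (mod 53).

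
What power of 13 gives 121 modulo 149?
46

Baby-step giant-step with step n = ⌈√149⌉ = 13.
Baby steps 13^j mod 149 (j:value) for j=0..12: 0:1, 1:13, 2:20, 3:111, 4:102, 5:134, 6:103, 7:147, 8:123, 9:109, 10:76, 11:94, 12:30.
Giant-step multiplier: 13^(-13) ≡ 13^(148-13) = 13^135 ≡ 115 (mod 149).
Giant steps γ_i = 121·115^i mod 149: γ_0=121, γ_1=58, γ_2=114, γ_3=147 (in table at j=7).
x = i·n + j = 3·13 + 7 = 46.
Check: 13^46 ≡ 121 (mod 149).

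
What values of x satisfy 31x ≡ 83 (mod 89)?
x ≡ 40 (mod 89)

gcd(31, 89) = 1, which divides 83, so solutions exist.
Find 31^(-1) mod 89 by the extended Euclidean algorithm:
89 = 2 × 31 + 27  ⟹  27 = (1)·89 + (-2)·31
31 = 1 × 27 + 4  ⟹  4 = (-1)·89 + (3)·31
27 = 6 × 4 + 3  ⟹  3 = (7)·89 + (-20)·31
4 = 1 × 3 + 1  ⟹  1 = (-8)·89 + (23)·31
So (23)·31 ≡ 1 (mod 89), i.e. 31^(-1) ≡ 23 (mod 89).
x ≡ 23 × 83 = 1909 ≡ 40 (mod 89).
Check: 31 × 40 = 1240 ≡ 83 (mod 89).
Unique solution: x ≡ 40 (mod 89)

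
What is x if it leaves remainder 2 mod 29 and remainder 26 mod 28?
698

Using Chinese Remainder Theorem:
M = 29 × 28 = 812
M1 = 28, M2 = 29
y1 = 28^(-1) mod 29 = 28
y2 = 29^(-1) mod 28 = 1
x = (2×28×28 + 26×29×1) mod 812 = 698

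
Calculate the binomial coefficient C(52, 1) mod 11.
8

Using Lucas' theorem:
Write n=52 and k=1 in base 11:
n in base 11: [4, 8]
k in base 11: [0, 1]
C(52,1) mod 11 = ∏ C(n_i, k_i) mod 11
Digit binomials (mod 11): C(4,0) = 1; C(8,1) = 8
Product: 1 × 8 = 8 ≡ 8 (mod 11)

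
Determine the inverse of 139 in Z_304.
35

gcd(139, 304) = 1, so the inverse exists.
Extended Euclidean algorithm on (304, 139):
304 = 2 × 139 + 26  ⟹  26 = (1)·304 + (-2)·139
139 = 5 × 26 + 9  ⟹  9 = (-5)·304 + (11)·139
26 = 2 × 9 + 8  ⟹  8 = (11)·304 + (-24)·139
9 = 1 × 8 + 1  ⟹  1 = (-16)·304 + (35)·139
So (35)·139 ≡ 1 (mod 304), i.e. 139^(-1) ≡ 35 (mod 304).
Check: 139 × 35 = 4865 ≡ 1 (mod 304)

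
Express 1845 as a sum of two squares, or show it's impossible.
9² + 42² (a=9, b=42)

Factorization: 1845 = 3^2 × 5 × 41
By Fermat: n is sum of two squares iff every prime p ≡ 3 (mod 4) appears to even power.
All primes ≡ 3 (mod 4) appear to even power.
Search a = 0, 1, 2, … for 1845 - a² a perfect square: first hit at a = 9: 1845 - 81 = 1764 = 42².
1845 = 9² + 42² = 81 + 1764 ✓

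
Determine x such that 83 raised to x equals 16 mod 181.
64

Baby-step giant-step with step n = ⌈√181⌉ = 14.
Baby steps 83^j mod 181 (j:value) for j=0..13: 0:1, 1:83, 2:11, 3:8, 4:121, 5:88, 6:64, 7:63, 8:161, 9:150, 10:142, 11:21, 12:114, 13:50.
Giant-step multiplier: 83^(-14) ≡ 83^(180-14) = 83^166 ≡ 167 (mod 181).
Giant steps γ_i = 16·167^i mod 181: γ_0=16, γ_1=138, γ_2=59, γ_3=79, γ_4=161 (in table at j=8).
x = i·n + j = 4·14 + 8 = 64.
Check: 83^64 ≡ 16 (mod 181).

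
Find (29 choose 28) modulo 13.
3

Using Lucas' theorem:
Write n=29 and k=28 in base 13:
n in base 13: [2, 3]
k in base 13: [2, 2]
C(29,28) mod 13 = ∏ C(n_i, k_i) mod 13
Digit binomials (mod 13): C(2,2) = 1; C(3,2) = 3
Product: 1 × 3 = 3 ≡ 3 (mod 13)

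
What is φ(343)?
294

343 = 7^3
φ(n) = n × ∏(1 - 1/p) for each prime p dividing n
φ(343) = 343 × (1 - 1/7) = 294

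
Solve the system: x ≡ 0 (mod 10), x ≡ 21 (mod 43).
150

Using Chinese Remainder Theorem:
M = 10 × 43 = 430
M1 = 43, M2 = 10
y1 = 43^(-1) mod 10 = 7
y2 = 10^(-1) mod 43 = 13
x = (0×43×7 + 21×10×13) mod 430 = 150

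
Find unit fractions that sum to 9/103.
1/12 + 1/248 + 1/76632

Greedy algorithm:
9/103: ceiling(103/9) = 12, use 1/12
5/1236: ceiling(1236/5) = 248, use 1/248
1/76632: ceiling(76632/1) = 76632, use 1/76632
Result: 9/103 = 1/12 + 1/248 + 1/76632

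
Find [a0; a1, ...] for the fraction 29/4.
[7; 4]

Euclidean algorithm steps:
29 = 7 × 4 + 1
4 = 4 × 1 + 0
Continued fraction: [7; 4]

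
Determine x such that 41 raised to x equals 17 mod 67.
56

Baby-step giant-step with step n = ⌈√67⌉ = 9.
Baby steps 41^j mod 67 (j:value) for j=0..8: 0:1, 1:41, 2:6, 3:45, 4:36, 5:2, 6:15, 7:12, 8:23.
Giant-step multiplier: 41^(-9) ≡ 41^(66-9) = 41^57 ≡ 27 (mod 67).
Giant steps γ_i = 17·27^i mod 67: γ_0=17, γ_1=57, γ_2=65, γ_3=13, γ_4=16, γ_5=30, γ_6=6 (in table at j=2).
x = i·n + j = 6·9 + 2 = 56.
Check: 41^56 ≡ 17 (mod 67).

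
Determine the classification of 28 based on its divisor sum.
perfect

Proper divisors of 28: sum = 1 + 2 + 4 + 7 + 14 = 28
Since 28 = 28, 28 is perfect.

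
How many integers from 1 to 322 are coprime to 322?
132

322 = 2 × 7 × 23
φ(n) = n × ∏(1 - 1/p) for each prime p dividing n
φ(322) = 322 × (1 - 1/2) × (1 - 1/7) × (1 - 1/23) = 132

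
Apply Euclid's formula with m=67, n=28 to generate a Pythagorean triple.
(3705, 3752, 5273)

Euclid's formula: a = m² - n², b = 2mn, c = m² + n²
m = 67, n = 28
a = 67² - 28² = 4489 - 784 = 3705
b = 2 × 67 × 28 = 3752
c = 67² + 28² = 4489 + 784 = 5273
Verification: 3705² + 3752² = 13727025 + 14077504 = 27804529 = 5273² ✓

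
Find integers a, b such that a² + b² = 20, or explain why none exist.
2² + 4² (a=2, b=4)

Factorization: 20 = 2^2 × 5
By Fermat: n is sum of two squares iff every prime p ≡ 3 (mod 4) appears to even power.
All primes ≡ 3 (mod 4) appear to even power.
Search a = 0, 1, 2, … for 20 - a² a perfect square: first hit at a = 2: 20 - 4 = 16 = 4².
20 = 2² + 4² = 4 + 16 ✓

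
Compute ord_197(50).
196

197 is prime, so ord(50) divides φ(197) = 196.
Divisors of 196: 1, 2, 4, 7, 14, 28, 49, 98, 196.
Repeated squaring: 50^1 ≡ 50, 50^2 ≡ 136, 50^4 ≡ 175, 50^8 ≡ 90, 50^16 ≡ 23, 50^32 ≡ 135, 50^64 ≡ 101, 50^128 ≡ 154 (mod 197).
Test 50^d mod 197 for each divisor d in increasing order:
50^1 ≡ 50
50^2 ≡ 136
50^4 ≡ 175
50^7 = 50^4·50^2·50^1 ≡ 120
50^14 = 50^8·50^4·50^2 ≡ 19
50^28 = 50^16·50^8·50^4 ≡ 164
50^49 = 50^32·50^16·50^1 ≡ 14
50^98 = 50^64·50^32·50^2 ≡ 196
50^196 = 50^128·50^64·50^4 ≡ 1  ← first divisor giving 1
The order is 196.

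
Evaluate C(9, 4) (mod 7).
0

Using Lucas' theorem:
Write n=9 and k=4 in base 7:
n in base 7: [1, 2]
k in base 7: [0, 4]
C(9,4) mod 7 = ∏ C(n_i, k_i) mod 7
Digit binomials (mod 7): C(1,0) = 1; C(2,4) = 0 (k_i > n_i)
Product: 1 × 0 = 0 ≡ 0 (mod 7)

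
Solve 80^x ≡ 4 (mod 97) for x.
4

Baby-step giant-step with step n = ⌈√97⌉ = 10.
Baby steps 80^j mod 97 (j:value) for j=0..9: 0:1, 1:80, 2:95, 3:34, 4:4, 5:29, 6:89, 7:39, 8:16, 9:19.
h = 4 is already in the table at j=4, so x = 4.
Check: 80^4 ≡ 4 (mod 97).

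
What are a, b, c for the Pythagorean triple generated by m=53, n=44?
(873, 4664, 4745)

Euclid's formula: a = m² - n², b = 2mn, c = m² + n²
m = 53, n = 44
a = 53² - 44² = 2809 - 1936 = 873
b = 2 × 53 × 44 = 4664
c = 53² + 44² = 2809 + 1936 = 4745
Verification: 873² + 4664² = 762129 + 21752896 = 22515025 = 4745² ✓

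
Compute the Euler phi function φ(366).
120

366 = 2 × 3 × 61
φ(n) = n × ∏(1 - 1/p) for each prime p dividing n
φ(366) = 366 × (1 - 1/2) × (1 - 1/3) × (1 - 1/61) = 120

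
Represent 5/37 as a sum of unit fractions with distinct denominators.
1/8 + 1/99 + 1/29304

Greedy algorithm:
5/37: ceiling(37/5) = 8, use 1/8
3/296: ceiling(296/3) = 99, use 1/99
1/29304: ceiling(29304/1) = 29304, use 1/29304
Result: 5/37 = 1/8 + 1/99 + 1/29304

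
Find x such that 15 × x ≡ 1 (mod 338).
293

gcd(15, 338) = 1, so the inverse exists.
Extended Euclidean algorithm on (338, 15):
338 = 22 × 15 + 8  ⟹  8 = (1)·338 + (-22)·15
15 = 1 × 8 + 7  ⟹  7 = (-1)·338 + (23)·15
8 = 1 × 7 + 1  ⟹  1 = (2)·338 + (-45)·15
So (-45)·15 ≡ 1 (mod 338), i.e. 15^(-1) ≡ -45 ≡ 293 (mod 338).
Check: 15 × 293 = 4395 ≡ 1 (mod 338)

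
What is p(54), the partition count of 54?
386155

p(n) counts ways to write n as a sum of positive integers (order ignored).
Euler's pentagonal recurrence: p(k) = p(k-1) + p(k-2) - p(k-5) - p(k-7) + p(k-12) + p(k-15) - ... (offsets j(3j∓1)/2, signs ++--, p(0)=1, p(<0)=0).
DP table for k = 0..53: p(0)=1, p(1)=1, p(2)=2, p(3)=3, p(4)=5, p(5)=7, p(6)=11, p(7)=15, p(8)=22, p(9)=30, p(10)=42, p(11)=56, p(12)=77, p(13)=101, p(14)=135, p(15)=176, p(16)=231, p(17)=297, p(18)=385, p(19)=490, p(20)=627, p(21)=792, p(22)=1002, p(23)=1255, p(24)=1575, p(25)=1958, p(26)=2436, p(27)=3010, p(28)=3718, p(29)=4565, p(30)=5604, p(31)=6842, p(32)=8349, p(33)=10143, p(34)=12310, p(35)=14883, p(36)=17977, p(37)=21637, p(38)=26015, p(39)=31185, p(40)=37338, p(41)=44583, p(42)=53174, p(43)=63261, p(44)=75175, p(45)=89134, p(46)=105558, p(47)=124754, p(48)=147273, p(49)=173525, p(50)=204226, p(51)=239943, p(52)=281589, p(53)=329931.
Final step: p(54) = p(53) + p(52) - p(49) - p(47) + p(42) + p(39) - p(32) - p(28) + p(19) + p(14) - p(3)
= 329931 + 281589 - 173525 - 124754 + 53174 + 31185 - 8349 - 3718 + 490 + 135 - 3
= 386155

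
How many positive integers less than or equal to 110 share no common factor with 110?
40

110 = 2 × 5 × 11
φ(n) = n × ∏(1 - 1/p) for each prime p dividing n
φ(110) = 110 × (1 - 1/2) × (1 - 1/5) × (1 - 1/11) = 40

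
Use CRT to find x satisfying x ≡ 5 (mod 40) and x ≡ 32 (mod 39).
1085

Using Chinese Remainder Theorem:
M = 40 × 39 = 1560
M1 = 39, M2 = 40
y1 = 39^(-1) mod 40 = 39
y2 = 40^(-1) mod 39 = 1
x = (5×39×39 + 32×40×1) mod 1560 = 1085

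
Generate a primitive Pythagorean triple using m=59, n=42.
(1717, 4956, 5245)

Euclid's formula: a = m² - n², b = 2mn, c = m² + n²
m = 59, n = 42
a = 59² - 42² = 3481 - 1764 = 1717
b = 2 × 59 × 42 = 4956
c = 59² + 42² = 3481 + 1764 = 5245
Verification: 1717² + 4956² = 2948089 + 24561936 = 27510025 = 5245² ✓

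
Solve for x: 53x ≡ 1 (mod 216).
53

gcd(53, 216) = 1, so the inverse exists.
Extended Euclidean algorithm on (216, 53):
216 = 4 × 53 + 4  ⟹  4 = (1)·216 + (-4)·53
53 = 13 × 4 + 1  ⟹  1 = (-13)·216 + (53)·53
So (53)·53 ≡ 1 (mod 216), i.e. 53^(-1) ≡ 53 (mod 216).
Check: 53 × 53 = 2809 ≡ 1 (mod 216)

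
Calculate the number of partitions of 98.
150198136

p(n) counts ways to write n as a sum of positive integers (order ignored).
Euler's pentagonal recurrence: p(k) = p(k-1) + p(k-2) - p(k-5) - p(k-7) + p(k-12) + p(k-15) - ... (offsets j(3j∓1)/2, signs ++--, p(0)=1, p(<0)=0).
DP table for k = 0..97: p(0)=1, p(1)=1, p(2)=2, p(3)=3, p(4)=5, p(5)=7, p(6)=11, p(7)=15, p(8)=22, p(9)=30, p(10)=42, p(11)=56, p(12)=77, p(13)=101, p(14)=135, p(15)=176, p(16)=231, p(17)=297, p(18)=385, p(19)=490, p(20)=627, p(21)=792, p(22)=1002, p(23)=1255, p(24)=1575, p(25)=1958, p(26)=2436, p(27)=3010, p(28)=3718, p(29)=4565, p(30)=5604, p(31)=6842, p(32)=8349, p(33)=10143, p(34)=12310, p(35)=14883, p(36)=17977, p(37)=21637, p(38)=26015, p(39)=31185, p(40)=37338, p(41)=44583, p(42)=53174, p(43)=63261, p(44)=75175, p(45)=89134, p(46)=105558, p(47)=124754, p(48)=147273, p(49)=173525, p(50)=204226, p(51)=239943, p(52)=281589, p(53)=329931, p(54)=386155, p(55)=451276, p(56)=526823, p(57)=614154, p(58)=715220, p(59)=831820, p(60)=966467, p(61)=1121505, p(62)=1300156, p(63)=1505499, p(64)=1741630, p(65)=2012558, p(66)=2323520, p(67)=2679689, p(68)=3087735, p(69)=3554345, p(70)=4087968, p(71)=4697205, p(72)=5392783, p(73)=6185689, p(74)=7089500, p(75)=8118264, p(76)=9289091, p(77)=10619863, p(78)=12132164, p(79)=13848650, p(80)=15796476, p(81)=18004327, p(82)=20506255, p(83)=23338469, p(84)=26543660, p(85)=30167357, p(86)=34262962, p(87)=38887673, p(88)=44108109, p(89)=49995925, p(90)=56634173, p(91)=64112359, p(92)=72533807, p(93)=82010177, p(94)=92669720, p(95)=104651419, p(96)=118114304, p(97)=133230930.
Final step: p(98) = p(97) + p(96) - p(93) - p(91) + p(86) + p(83) - p(76) - p(72) + p(63) + p(58) - p(47) - p(41) + p(28) + p(21) - p(6)
= 133230930 + 118114304 - 82010177 - 64112359 + 34262962 + 23338469 - 9289091 - 5392783 + 1505499 + 715220 - 124754 - 44583 + 3718 + 792 - 11
= 150198136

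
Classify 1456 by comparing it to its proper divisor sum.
abundant

Proper divisors of 1456: sum = 1 + 2 + 4 + 7 + 8 + 13 + 14 + 16 + ... + 182 + 208 + 364 + 728 (19 divisors) = 2016
Since 2016 > 1456, 1456 is abundant.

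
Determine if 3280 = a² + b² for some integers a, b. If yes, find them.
12² + 56² (a=12, b=56)

Factorization: 3280 = 2^4 × 5 × 41
By Fermat: n is sum of two squares iff every prime p ≡ 3 (mod 4) appears to even power.
All primes ≡ 3 (mod 4) appear to even power.
Search a = 0, 1, 2, … for 3280 - a² a perfect square: first hit at a = 12: 3280 - 144 = 3136 = 56².
3280 = 12² + 56² = 144 + 3136 ✓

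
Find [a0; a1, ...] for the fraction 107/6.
[17; 1, 5]

Euclidean algorithm steps:
107 = 17 × 6 + 5
6 = 1 × 5 + 1
5 = 5 × 1 + 0
Continued fraction: [17; 1, 5]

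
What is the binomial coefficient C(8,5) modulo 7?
0

Using Lucas' theorem:
Write n=8 and k=5 in base 7:
n in base 7: [1, 1]
k in base 7: [0, 5]
C(8,5) mod 7 = ∏ C(n_i, k_i) mod 7
Digit binomials (mod 7): C(1,0) = 1; C(1,5) = 0 (k_i > n_i)
Product: 1 × 0 = 0 ≡ 0 (mod 7)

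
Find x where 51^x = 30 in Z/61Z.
13

Baby-step giant-step with step n = ⌈√61⌉ = 8.
Baby steps 51^j mod 61 (j:value) for j=0..7: 0:1, 1:51, 2:39, 3:37, 4:57, 5:40, 6:27, 7:35.
Giant-step multiplier: 51^(-8) ≡ 51^(60-8) = 51^52 ≡ 42 (mod 61).
Giant steps γ_i = 30·42^i mod 61: γ_0=30, γ_1=40 (in table at j=5).
x = i·n + j = 1·8 + 5 = 13.
Check: 51^13 ≡ 30 (mod 61).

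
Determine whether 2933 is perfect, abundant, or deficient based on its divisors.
deficient

Proper divisors of 2933: sum = 1 + 7 + 419 = 427
Since 427 < 2933, 2933 is deficient.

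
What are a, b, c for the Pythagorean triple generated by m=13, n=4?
(153, 104, 185)

Euclid's formula: a = m² - n², b = 2mn, c = m² + n²
m = 13, n = 4
a = 13² - 4² = 169 - 16 = 153
b = 2 × 13 × 4 = 104
c = 13² + 4² = 169 + 16 = 185
Verification: 153² + 104² = 23409 + 10816 = 34225 = 185² ✓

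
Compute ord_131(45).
13

131 is prime, so ord(45) divides φ(131) = 130.
Divisors of 130: 1, 2, 5, 10, 13, 26, 65, 130.
Repeated squaring: 45^1 ≡ 45, 45^2 ≡ 60, 45^4 ≡ 63, 45^8 ≡ 39, 45^16 ≡ 80, 45^32 ≡ 112, 45^64 ≡ 99, 45^128 ≡ 107 (mod 131).
Test 45^d mod 131 for each divisor d in increasing order:
45^1 ≡ 45
45^2 ≡ 60
45^5 = 45^4·45^1 ≡ 84
45^10 = 45^8·45^2 ≡ 113
45^13 = 45^8·45^4·45^1 ≡ 1  ← first divisor giving 1
The order is 13.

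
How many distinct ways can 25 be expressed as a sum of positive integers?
1958

p(n) counts ways to write n as a sum of positive integers (order ignored).
Euler's pentagonal recurrence: p(k) = p(k-1) + p(k-2) - p(k-5) - p(k-7) + p(k-12) + p(k-15) - ... (offsets j(3j∓1)/2, signs ++--, p(0)=1, p(<0)=0).
DP table for k = 0..24: p(0)=1, p(1)=1, p(2)=2, p(3)=3, p(4)=5, p(5)=7, p(6)=11, p(7)=15, p(8)=22, p(9)=30, p(10)=42, p(11)=56, p(12)=77, p(13)=101, p(14)=135, p(15)=176, p(16)=231, p(17)=297, p(18)=385, p(19)=490, p(20)=627, p(21)=792, p(22)=1002, p(23)=1255, p(24)=1575.
Final step: p(25) = p(24) + p(23) - p(20) - p(18) + p(13) + p(10) - p(3)
= 1575 + 1255 - 627 - 385 + 101 + 42 - 3
= 1958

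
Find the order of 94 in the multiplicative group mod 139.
46

139 is prime, so ord(94) divides φ(139) = 138.
Divisors of 138: 1, 2, 3, 6, 23, 46, 69, 138.
Repeated squaring: 94^1 ≡ 94, 94^2 ≡ 79, 94^4 ≡ 125, 94^8 ≡ 57, 94^16 ≡ 52, 94^32 ≡ 63, 94^64 ≡ 77, 94^128 ≡ 91 (mod 139).
Test 94^d mod 139 for each divisor d in increasing order:
94^1 ≡ 94
94^2 ≡ 79
94^3 = 94^2·94^1 ≡ 59
94^6 = 94^4·94^2 ≡ 6
94^23 = 94^16·94^4·94^2·94^1 ≡ 138
94^46 = 94^32·94^8·94^4·94^2 ≡ 1  ← first divisor giving 1
The order is 46.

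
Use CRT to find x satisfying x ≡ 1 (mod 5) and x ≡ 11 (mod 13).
11

Using Chinese Remainder Theorem:
M = 5 × 13 = 65
M1 = 13, M2 = 5
y1 = 13^(-1) mod 5 = 2
y2 = 5^(-1) mod 13 = 8
x = (1×13×2 + 11×5×8) mod 65 = 11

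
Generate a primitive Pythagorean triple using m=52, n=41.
(1023, 4264, 4385)

Euclid's formula: a = m² - n², b = 2mn, c = m² + n²
m = 52, n = 41
a = 52² - 41² = 2704 - 1681 = 1023
b = 2 × 52 × 41 = 4264
c = 52² + 41² = 2704 + 1681 = 4385
Verification: 1023² + 4264² = 1046529 + 18181696 = 19228225 = 4385² ✓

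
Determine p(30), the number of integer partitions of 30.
5604

p(n) counts ways to write n as a sum of positive integers (order ignored).
Euler's pentagonal recurrence: p(k) = p(k-1) + p(k-2) - p(k-5) - p(k-7) + p(k-12) + p(k-15) - ... (offsets j(3j∓1)/2, signs ++--, p(0)=1, p(<0)=0).
DP table for k = 0..29: p(0)=1, p(1)=1, p(2)=2, p(3)=3, p(4)=5, p(5)=7, p(6)=11, p(7)=15, p(8)=22, p(9)=30, p(10)=42, p(11)=56, p(12)=77, p(13)=101, p(14)=135, p(15)=176, p(16)=231, p(17)=297, p(18)=385, p(19)=490, p(20)=627, p(21)=792, p(22)=1002, p(23)=1255, p(24)=1575, p(25)=1958, p(26)=2436, p(27)=3010, p(28)=3718, p(29)=4565.
Final step: p(30) = p(29) + p(28) - p(25) - p(23) + p(18) + p(15) - p(8) - p(4)
= 4565 + 3718 - 1958 - 1255 + 385 + 176 - 22 - 5
= 5604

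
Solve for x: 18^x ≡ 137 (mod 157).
149

Baby-step giant-step with step n = ⌈√157⌉ = 13.
Baby steps 18^j mod 157 (j:value) for j=0..12: 0:1, 1:18, 2:10, 3:23, 4:100, 5:73, 6:58, 7:102, 8:109, 9:78, 10:148, 11:152, 12:67.
Giant-step multiplier: 18^(-13) ≡ 18^(156-13) = 18^143 ≡ 135 (mod 157).
Giant steps γ_i = 137·135^i mod 157: γ_0=137, γ_1=126, γ_2=54, γ_3=68, γ_4=74, γ_5=99, γ_6=20, γ_7=31, γ_8=103, γ_9=89, γ_10=83, γ_11=58 (in table at j=6).
x = i·n + j = 11·13 + 6 = 149.
Check: 18^149 ≡ 137 (mod 157).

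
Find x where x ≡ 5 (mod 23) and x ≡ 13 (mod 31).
695

Using Chinese Remainder Theorem:
M = 23 × 31 = 713
M1 = 31, M2 = 23
y1 = 31^(-1) mod 23 = 3
y2 = 23^(-1) mod 31 = 27
x = (5×31×3 + 13×23×27) mod 713 = 695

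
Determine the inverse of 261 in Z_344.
29

gcd(261, 344) = 1, so the inverse exists.
Extended Euclidean algorithm on (344, 261):
344 = 1 × 261 + 83  ⟹  83 = (1)·344 + (-1)·261
261 = 3 × 83 + 12  ⟹  12 = (-3)·344 + (4)·261
83 = 6 × 12 + 11  ⟹  11 = (19)·344 + (-25)·261
12 = 1 × 11 + 1  ⟹  1 = (-22)·344 + (29)·261
So (29)·261 ≡ 1 (mod 344), i.e. 261^(-1) ≡ 29 (mod 344).
Check: 261 × 29 = 7569 ≡ 1 (mod 344)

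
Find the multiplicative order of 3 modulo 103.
34

103 is prime, so ord(3) divides φ(103) = 102.
Divisors of 102: 1, 2, 3, 6, 17, 34, 51, 102.
Repeated squaring: 3^1 ≡ 3, 3^2 ≡ 9, 3^4 ≡ 81, 3^8 ≡ 72, 3^16 ≡ 34, 3^32 ≡ 23, 3^64 ≡ 14 (mod 103).
Test 3^d mod 103 for each divisor d in increasing order:
3^1 ≡ 3
3^2 ≡ 9
3^3 = 3^2·3^1 ≡ 27
3^6 = 3^4·3^2 ≡ 8
3^17 = 3^16·3^1 ≡ 102
3^34 = 3^32·3^2 ≡ 1  ← first divisor giving 1
The order is 34.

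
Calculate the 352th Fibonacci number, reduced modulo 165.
144

Matrix identity: Q^n = [[F_(n+1), F_n], [F_n, F_(n-1)]] with Q = [[1,1],[1,0]].
n = 352 = 101100000₂. Square-and-multiply, entries mod 165:
Q^1 = [[1,1],[1,0]]
Q^2 = (Q^1)² = [[2,1],[1,1]]
Q^5 = (Q^2)²·Q = [[8,5],[5,3]]
Q^11 = (Q^5)²·Q = [[144,89],[89,55]]
Q^22 = (Q^11)² = [[112,56],[56,56]]
Q^44 = (Q^22)² = [[5,3],[3,2]]
Q^88 = (Q^44)² = [[34,21],[21,13]]
Q^176 = (Q^88)² = [[112,162],[162,115]]
Q^352 = (Q^176)² = [[13,144],[144,34]]
F_352 mod 165 = Q^352[0][1] = 144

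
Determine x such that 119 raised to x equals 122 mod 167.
154

Baby-step giant-step with step n = ⌈√167⌉ = 13.
Baby steps 119^j mod 167 (j:value) for j=0..12: 0:1, 1:119, 2:133, 3:129, 4:154, 5:123, 6:108, 7:160, 8:2, 9:71, 10:99, 11:91, 12:141.
Giant-step multiplier: 119^(-13) ≡ 119^(166-13) = 119^153 ≡ 74 (mod 167).
Giant steps γ_i = 122·74^i mod 167: γ_0=122, γ_1=10, γ_2=72, γ_3=151, γ_4=152, γ_5=59, γ_6=24, γ_7=106, γ_8=162, γ_9=131, γ_10=8, γ_11=91 (in table at j=11).
x = i·n + j = 11·13 + 11 = 154.
Check: 119^154 ≡ 122 (mod 167).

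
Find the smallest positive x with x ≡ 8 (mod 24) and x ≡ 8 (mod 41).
8

Using Chinese Remainder Theorem:
M = 24 × 41 = 984
M1 = 41, M2 = 24
y1 = 41^(-1) mod 24 = 17
y2 = 24^(-1) mod 41 = 12
x = (8×41×17 + 8×24×12) mod 984 = 8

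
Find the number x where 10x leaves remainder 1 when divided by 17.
12

gcd(10, 17) = 1, so the inverse exists.
Extended Euclidean algorithm on (17, 10):
17 = 1 × 10 + 7  ⟹  7 = (1)·17 + (-1)·10
10 = 1 × 7 + 3  ⟹  3 = (-1)·17 + (2)·10
7 = 2 × 3 + 1  ⟹  1 = (3)·17 + (-5)·10
So (-5)·10 ≡ 1 (mod 17), i.e. 10^(-1) ≡ -5 ≡ 12 (mod 17).
Check: 10 × 12 = 120 ≡ 1 (mod 17)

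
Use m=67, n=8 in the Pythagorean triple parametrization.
(4425, 1072, 4553)

Euclid's formula: a = m² - n², b = 2mn, c = m² + n²
m = 67, n = 8
a = 67² - 8² = 4489 - 64 = 4425
b = 2 × 67 × 8 = 1072
c = 67² + 8² = 4489 + 64 = 4553
Verification: 4425² + 1072² = 19580625 + 1149184 = 20729809 = 4553² ✓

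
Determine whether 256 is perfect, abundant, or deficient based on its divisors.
deficient

Proper divisors of 256: sum = 1 + 2 + 4 + 8 + 16 + 32 + 64 + 128 = 255
Since 255 < 256, 256 is deficient.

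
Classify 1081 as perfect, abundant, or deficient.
deficient

Proper divisors of 1081: sum = 1 + 23 + 47 = 71
Since 71 < 1081, 1081 is deficient.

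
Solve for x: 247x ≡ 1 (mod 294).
25

gcd(247, 294) = 1, so the inverse exists.
Extended Euclidean algorithm on (294, 247):
294 = 1 × 247 + 47  ⟹  47 = (1)·294 + (-1)·247
247 = 5 × 47 + 12  ⟹  12 = (-5)·294 + (6)·247
47 = 3 × 12 + 11  ⟹  11 = (16)·294 + (-19)·247
12 = 1 × 11 + 1  ⟹  1 = (-21)·294 + (25)·247
So (25)·247 ≡ 1 (mod 294), i.e. 247^(-1) ≡ 25 (mod 294).
Check: 247 × 25 = 6175 ≡ 1 (mod 294)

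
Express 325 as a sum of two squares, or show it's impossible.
1² + 18² (a=1, b=18)

Factorization: 325 = 5^2 × 13
By Fermat: n is sum of two squares iff every prime p ≡ 3 (mod 4) appears to even power.
All primes ≡ 3 (mod 4) appear to even power.
Search a = 0, 1, 2, … for 325 - a² a perfect square: first hit at a = 1: 325 - 1 = 324 = 18².
325 = 1² + 18² = 1 + 324 ✓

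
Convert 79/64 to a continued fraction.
[1; 4, 3, 1, 3]

Euclidean algorithm steps:
79 = 1 × 64 + 15
64 = 4 × 15 + 4
15 = 3 × 4 + 3
4 = 1 × 3 + 1
3 = 3 × 1 + 0
Continued fraction: [1; 4, 3, 1, 3]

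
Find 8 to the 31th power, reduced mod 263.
179

Repeated squaring. Binary of 31 = 11111.
8^1 ≡ 8 (mod 263); 8^2 ≡ 64 (mod 263); 8^4 ≡ 151 (mod 263); 8^8 ≡ 183 (mod 263); 8^16 ≡ 88 (mod 263)
8^31 = 8^1 × 8^2 × 8^4 × 8^8 × 8^16 ≡ 179 (mod 263)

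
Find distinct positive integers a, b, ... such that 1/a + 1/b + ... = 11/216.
1/20 + 1/1080

Greedy algorithm:
11/216: ceiling(216/11) = 20, use 1/20
1/1080: ceiling(1080/1) = 1080, use 1/1080
Result: 11/216 = 1/20 + 1/1080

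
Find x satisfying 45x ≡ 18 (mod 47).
x ≡ 38 (mod 47)

gcd(45, 47) = 1, which divides 18, so solutions exist.
Find 45^(-1) mod 47 by the extended Euclidean algorithm:
47 = 1 × 45 + 2  ⟹  2 = (1)·47 + (-1)·45
45 = 22 × 2 + 1  ⟹  1 = (-22)·47 + (23)·45
So (23)·45 ≡ 1 (mod 47), i.e. 45^(-1) ≡ 23 (mod 47).
x ≡ 23 × 18 = 414 ≡ 38 (mod 47).
Check: 45 × 38 = 1710 ≡ 18 (mod 47).
Unique solution: x ≡ 38 (mod 47)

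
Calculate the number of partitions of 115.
1064144451

p(n) counts ways to write n as a sum of positive integers (order ignored).
Euler's pentagonal recurrence: p(k) = p(k-1) + p(k-2) - p(k-5) - p(k-7) + p(k-12) + p(k-15) - ... (offsets j(3j∓1)/2, signs ++--, p(0)=1, p(<0)=0).
DP table for k = 0..114: p(0)=1, p(1)=1, p(2)=2, p(3)=3, p(4)=5, p(5)=7, p(6)=11, p(7)=15, p(8)=22, p(9)=30, p(10)=42, p(11)=56, p(12)=77, p(13)=101, p(14)=135, p(15)=176, p(16)=231, p(17)=297, p(18)=385, p(19)=490, p(20)=627, p(21)=792, p(22)=1002, p(23)=1255, p(24)=1575, p(25)=1958, p(26)=2436, p(27)=3010, p(28)=3718, p(29)=4565, p(30)=5604, p(31)=6842, p(32)=8349, p(33)=10143, p(34)=12310, p(35)=14883, p(36)=17977, p(37)=21637, p(38)=26015, p(39)=31185, p(40)=37338, p(41)=44583, p(42)=53174, p(43)=63261, p(44)=75175, p(45)=89134, p(46)=105558, p(47)=124754, p(48)=147273, p(49)=173525, p(50)=204226, p(51)=239943, p(52)=281589, p(53)=329931, p(54)=386155, p(55)=451276, p(56)=526823, p(57)=614154, p(58)=715220, p(59)=831820, p(60)=966467, p(61)=1121505, p(62)=1300156, p(63)=1505499, p(64)=1741630, p(65)=2012558, p(66)=2323520, p(67)=2679689, p(68)=3087735, p(69)=3554345, p(70)=4087968, p(71)=4697205, p(72)=5392783, p(73)=6185689, p(74)=7089500, p(75)=8118264, p(76)=9289091, p(77)=10619863, p(78)=12132164, p(79)=13848650, p(80)=15796476, p(81)=18004327, p(82)=20506255, p(83)=23338469, p(84)=26543660, p(85)=30167357, p(86)=34262962, p(87)=38887673, p(88)=44108109, p(89)=49995925, p(90)=56634173, p(91)=64112359, p(92)=72533807, p(93)=82010177, p(94)=92669720, p(95)=104651419, p(96)=118114304, p(97)=133230930, p(98)=150198136, p(99)=169229875, p(100)=190569292, p(101)=214481126, p(102)=241265379, p(103)=271248950, p(104)=304801365, p(105)=342325709, p(106)=384276336, p(107)=431149389, p(108)=483502844, p(109)=541946240, p(110)=607163746, p(111)=679903203, p(112)=761002156, p(113)=851376628, p(114)=952050665.
Final step: p(115) = p(114) + p(113) - p(110) - p(108) + p(103) + p(100) - p(93) - p(89) + p(80) + p(75) - p(64) - p(58) + p(45) + p(38) - p(23) - p(15)
= 952050665 + 851376628 - 607163746 - 483502844 + 271248950 + 190569292 - 82010177 - 49995925 + 15796476 + 8118264 - 1741630 - 715220 + 89134 + 26015 - 1255 - 176
= 1064144451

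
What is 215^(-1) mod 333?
206

gcd(215, 333) = 1, so the inverse exists.
Extended Euclidean algorithm on (333, 215):
333 = 1 × 215 + 118  ⟹  118 = (1)·333 + (-1)·215
215 = 1 × 118 + 97  ⟹  97 = (-1)·333 + (2)·215
118 = 1 × 97 + 21  ⟹  21 = (2)·333 + (-3)·215
97 = 4 × 21 + 13  ⟹  13 = (-9)·333 + (14)·215
21 = 1 × 13 + 8  ⟹  8 = (11)·333 + (-17)·215
13 = 1 × 8 + 5  ⟹  5 = (-20)·333 + (31)·215
8 = 1 × 5 + 3  ⟹  3 = (31)·333 + (-48)·215
5 = 1 × 3 + 2  ⟹  2 = (-51)·333 + (79)·215
3 = 1 × 2 + 1  ⟹  1 = (82)·333 + (-127)·215
So (-127)·215 ≡ 1 (mod 333), i.e. 215^(-1) ≡ -127 ≡ 206 (mod 333).
Check: 215 × 206 = 44290 ≡ 1 (mod 333)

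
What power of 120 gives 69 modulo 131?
105

Baby-step giant-step with step n = ⌈√131⌉ = 12.
Baby steps 120^j mod 131 (j:value) for j=0..11: 0:1, 1:120, 2:121, 3:110, 4:100, 5:79, 6:48, 7:127, 8:44, 9:40, 10:84, 11:124.
Giant-step multiplier: 120^(-12) ≡ 120^(130-12) = 120^118 ≡ 114 (mod 131).
Giant steps γ_i = 69·114^i mod 131: γ_0=69, γ_1=6, γ_2=29, γ_3=31, γ_4=128, γ_5=51, γ_6=50, γ_7=67, γ_8=40 (in table at j=9).
x = i·n + j = 8·12 + 9 = 105.
Check: 120^105 ≡ 69 (mod 131).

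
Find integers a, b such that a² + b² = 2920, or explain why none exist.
2² + 54² (a=2, b=54)

Factorization: 2920 = 2^3 × 5 × 73
By Fermat: n is sum of two squares iff every prime p ≡ 3 (mod 4) appears to even power.
All primes ≡ 3 (mod 4) appear to even power.
Search a = 0, 1, 2, … for 2920 - a² a perfect square: first hit at a = 2: 2920 - 4 = 2916 = 54².
2920 = 2² + 54² = 4 + 2916 ✓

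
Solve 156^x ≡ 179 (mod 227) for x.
157

Baby-step giant-step with step n = ⌈√227⌉ = 16.
Baby steps 156^j mod 227 (j:value) for j=0..15: 0:1, 1:156, 2:47, 3:68, 4:166, 5:18, 6:84, 7:165, 8:89, 9:37, 10:97, 11:150, 12:19, 13:13, 14:212, 15:157.
Giant-step multiplier: 156^(-16) ≡ 156^(226-16) = 156^210 ≡ 104 (mod 227).
Giant steps γ_i = 179·104^i mod 227: γ_0=179, γ_1=2, γ_2=208, γ_3=67, γ_4=158, γ_5=88, γ_6=72, γ_7=224, γ_8=142, γ_9=13 (in table at j=13).
x = i·n + j = 9·16 + 13 = 157.
Check: 156^157 ≡ 179 (mod 227).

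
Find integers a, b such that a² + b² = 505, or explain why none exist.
8² + 21² (a=8, b=21)

Factorization: 505 = 5 × 101
By Fermat: n is sum of two squares iff every prime p ≡ 3 (mod 4) appears to even power.
All primes ≡ 3 (mod 4) appear to even power.
Search a = 0, 1, 2, … for 505 - a² a perfect square: first hit at a = 8: 505 - 64 = 441 = 21².
505 = 8² + 21² = 64 + 441 ✓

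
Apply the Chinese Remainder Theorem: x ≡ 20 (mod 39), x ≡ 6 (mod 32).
1190

Using Chinese Remainder Theorem:
M = 39 × 32 = 1248
M1 = 32, M2 = 39
y1 = 32^(-1) mod 39 = 11
y2 = 39^(-1) mod 32 = 23
x = (20×32×11 + 6×39×23) mod 1248 = 1190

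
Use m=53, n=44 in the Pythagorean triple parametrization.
(873, 4664, 4745)

Euclid's formula: a = m² - n², b = 2mn, c = m² + n²
m = 53, n = 44
a = 53² - 44² = 2809 - 1936 = 873
b = 2 × 53 × 44 = 4664
c = 53² + 44² = 2809 + 1936 = 4745
Verification: 873² + 4664² = 762129 + 21752896 = 22515025 = 4745² ✓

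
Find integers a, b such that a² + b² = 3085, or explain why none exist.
13² + 54² (a=13, b=54)

Factorization: 3085 = 5 × 617
By Fermat: n is sum of two squares iff every prime p ≡ 3 (mod 4) appears to even power.
All primes ≡ 3 (mod 4) appear to even power.
Search a = 0, 1, 2, … for 3085 - a² a perfect square: first hit at a = 13: 3085 - 169 = 2916 = 54².
3085 = 13² + 54² = 169 + 2916 ✓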